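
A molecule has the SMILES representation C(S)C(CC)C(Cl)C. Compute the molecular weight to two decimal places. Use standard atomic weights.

Atom tally by fragment:
  HSCH2 → C:1 H:3 S:1
  CH(C2H5) → C:3 H:6
  CH(Cl) → C:1 H:1 Cl:1
  CH3 → C:1 H:3
Element totals:
  C: 6
  H: 13
  Cl: 1
  S: 1
Molecular formula: C6H13ClS.
  M = 6(12.011) + 13(1.008) + 35.45 + 32.06
    = 72.066 + 13.104 + 35.450 + 32.060 = 152.680

152.68 g/mol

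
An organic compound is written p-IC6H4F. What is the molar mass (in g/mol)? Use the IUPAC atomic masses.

Atom tally by fragment:
  benzene ring core → C:6 H:6
  (− 2 ring H displaced by substituents)
  + I → I:1
  + F → F:1
Element totals:
  C: 6
  H: 4
  F: 1
  I: 1
Molecular formula: C6H4FI.
  M = 6(12.011) + 4(1.008) + 18.998 + 126.904
    = 72.066 + 4.032 + 18.998 + 126.904 = 222.000

222.00 g/mol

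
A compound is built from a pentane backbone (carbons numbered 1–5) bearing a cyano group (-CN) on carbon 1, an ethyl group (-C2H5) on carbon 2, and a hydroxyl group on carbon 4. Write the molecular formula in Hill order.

Atom tally by fragment:
  NCCH2 → C:2 H:2 N:1
  CH(C2H5) → C:3 H:6
  CH2 → C:1 H:2
  CH(OH) → C:1 H:2 O:1
  CH3 → C:1 H:3
Element totals:
  C: 8
  H: 15
  N: 1
  O: 1

C8H15NO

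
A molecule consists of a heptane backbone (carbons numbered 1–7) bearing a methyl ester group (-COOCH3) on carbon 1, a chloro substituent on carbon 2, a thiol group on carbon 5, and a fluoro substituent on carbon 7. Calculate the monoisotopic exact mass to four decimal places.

242.0544

Atom tally by fragment:
  CH3OOCCH2 → C:3 H:5 O:2
  CH(Cl) → C:1 H:1 Cl:1
  CH2 → C:1 H:2
  CH2 → C:1 H:2
  CH(SH) → C:1 H:2 S:1
  CH2 → C:1 H:2
  CH2F → C:1 H:2 F:1
Element totals:
  C: 9
  H: 16
  Cl: 1
  F: 1
  O: 2
  S: 1
Molecular formula: C9H16ClFO2S.
  M = 9(12.0) + 16(1.007825) + 34.968853 + 18.998403 + 2(15.994915) + 31.972071
    = 108.000000 + 16.125200 + 34.968853 + 18.998403 + 31.989830 + 31.972071 = 242.054357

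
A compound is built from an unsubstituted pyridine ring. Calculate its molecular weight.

Atom tally by fragment:
  pyridine ring core → C:5 H:5 N:1
Element totals:
  C: 5
  H: 5
  N: 1
Molecular formula: C5H5N.
  M = 5(12.011) + 5(1.008) + 14.007
    = 60.055 + 5.040 + 14.007 = 79.102

79.10 g/mol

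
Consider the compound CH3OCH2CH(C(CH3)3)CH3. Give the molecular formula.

C8H18O

Element totals:
  C: 8
  H: 18
  O: 1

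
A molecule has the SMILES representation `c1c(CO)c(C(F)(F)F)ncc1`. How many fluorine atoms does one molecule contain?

Atom tally by fragment:
  pyridine ring core → C:5 H:5 N:1
  (− 2 ring H displaced by substituents)
  + CH2OH → C:1 H:3 O:1
  + CF3 → C:1 F:3
Element totals:
  C: 7
  H: 6
  F: 3
  N: 1
  O: 1

3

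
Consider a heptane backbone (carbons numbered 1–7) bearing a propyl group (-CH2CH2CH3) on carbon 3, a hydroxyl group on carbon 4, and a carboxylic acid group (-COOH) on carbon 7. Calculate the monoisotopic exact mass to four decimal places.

202.1569

Atom tally by fragment:
  CH3 → C:1 H:3
  CH2 → C:1 H:2
  CH(CH2CH2CH3) → C:4 H:8
  CH(OH) → C:1 H:2 O:1
  CH2 → C:1 H:2
  CH2 → C:1 H:2
  CH2COOH → C:2 H:3 O:2
Element totals:
  C: 11
  H: 22
  O: 3
Molecular formula: C11H22O3.
  M = 11(12.0) + 22(1.007825) + 3(15.994915)
    = 132.000000 + 22.172150 + 47.984745 = 202.156895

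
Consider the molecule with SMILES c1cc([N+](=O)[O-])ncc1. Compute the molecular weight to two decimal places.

Atom tally by fragment:
  pyridine ring core → C:5 H:5 N:1
  (− 1 ring H displaced by substituents)
  + NO2 → N:1 O:2
Element totals:
  C: 5
  H: 4
  N: 2
  O: 2
Molecular formula: C5H4N2O2.
  M = 5(12.011) + 4(1.008) + 2(14.007) + 2(15.999)
    = 60.055 + 4.032 + 28.014 + 31.998 = 124.099

124.10 g/mol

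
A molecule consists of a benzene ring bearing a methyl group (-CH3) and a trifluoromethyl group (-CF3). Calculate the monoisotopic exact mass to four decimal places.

160.0500

Atom tally by fragment:
  benzene ring core → C:6 H:6
  (− 2 ring H displaced by substituents)
  + CH3 → C:1 H:3
  + CF3 → C:1 F:3
Element totals:
  C: 8
  H: 7
  F: 3
Molecular formula: C8H7F3.
  M = 8(12.0) + 7(1.007825) + 3(18.998403)
    = 96.000000 + 7.054775 + 56.995209 = 160.049984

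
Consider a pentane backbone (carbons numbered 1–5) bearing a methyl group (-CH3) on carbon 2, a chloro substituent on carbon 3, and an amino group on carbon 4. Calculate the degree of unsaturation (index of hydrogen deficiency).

Atom tally by fragment:
  CH3 → C:1 H:3
  CH(CH3) → C:2 H:4
  CH(Cl) → C:1 H:1 Cl:1
  CH(NH2) → C:1 H:3 N:1
  CH3 → C:1 H:3
Element totals:
  C: 6
  H: 14
  Cl: 1
  N: 1
Molecular formula: C6H14ClN.
DoU = (2C + 2 + N − H − X) / 2 = (2·6 + 2 + 1 − 14 − 1) / 2 = 0.

0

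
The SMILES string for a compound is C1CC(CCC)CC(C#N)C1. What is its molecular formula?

C10H17N

Atom tally by fragment:
  cyclohexane ring core → C:6 H:12
  (− 2 ring H displaced by substituents)
  + CH2CH2CH3 → C:3 H:7
  + CN → C:1 N:1
Element totals:
  C: 10
  H: 17
  N: 1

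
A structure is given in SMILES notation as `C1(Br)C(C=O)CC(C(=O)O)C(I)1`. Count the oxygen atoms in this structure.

3

Atom tally by fragment:
  cyclopentane ring core → C:5 H:10
  (− 4 ring H displaced by substituents)
  + Br → Br:1
  + CHO → C:1 H:1 O:1
  + COOH → C:1 H:1 O:2
  + I → I:1
Element totals:
  C: 7
  H: 8
  Br: 1
  I: 1
  O: 3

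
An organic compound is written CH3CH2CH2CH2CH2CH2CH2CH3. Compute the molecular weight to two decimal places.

Atom tally by fragment:
  CH3 → C:1 H:3
  CH2 → C:1 H:2
  CH2 → C:1 H:2
  CH2 → C:1 H:2
  CH2 → C:1 H:2
  CH2 → C:1 H:2
  CH2 → C:1 H:2
  CH3 → C:1 H:3
Element totals:
  C: 8
  H: 18
Molecular formula: C8H18.
  M = 8(12.011) + 18(1.008)
    = 96.088 + 18.144 = 114.232

114.23 g/mol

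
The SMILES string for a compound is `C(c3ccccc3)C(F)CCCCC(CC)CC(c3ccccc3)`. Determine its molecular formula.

C23H31F

Atom tally by fragment:
  C6H5CH2 → C:7 H:7
  CH(F) → C:1 H:1 F:1
  CH2 → C:1 H:2
  CH2 → C:1 H:2
  CH2 → C:1 H:2
  CH2 → C:1 H:2
  CH(C2H5) → C:3 H:6
  CH2 → C:1 H:2
  CH2C6H5 → C:7 H:7
Element totals:
  C: 23
  H: 31
  F: 1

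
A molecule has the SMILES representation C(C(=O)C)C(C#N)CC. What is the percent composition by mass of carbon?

67.17%

Atom tally by fragment:
  CH3COCH2 → C:3 H:5 O:1
  CH(CN) → C:2 H:1 N:1
  CH2 → C:1 H:2
  CH3 → C:1 H:3
Element totals:
  C: 7
  H: 11
  N: 1
  O: 1
Molecular formula: C7H11NO.
Molar mass = 125.171 g/mol.
Mass from C: 7 × 12.011 = 84.077 g/mol.
%C = 84.077 / 125.171 × 100 = 67.17%.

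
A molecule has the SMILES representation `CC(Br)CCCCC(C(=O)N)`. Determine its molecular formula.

Atom tally by fragment:
  CH3 → C:1 H:3
  CH(Br) → C:1 H:1 Br:1
  CH2 → C:1 H:2
  CH2 → C:1 H:2
  CH2 → C:1 H:2
  CH2 → C:1 H:2
  CH2CONH2 → C:2 H:4 O:1 N:1
Element totals:
  C: 8
  H: 16
  Br: 1
  N: 1
  O: 1

C8H16BrNO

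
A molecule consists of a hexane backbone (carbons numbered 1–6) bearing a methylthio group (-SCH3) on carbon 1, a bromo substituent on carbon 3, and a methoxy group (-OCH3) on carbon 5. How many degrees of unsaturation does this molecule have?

Atom tally by fragment:
  CH3SCH2 → C:2 H:5 S:1
  CH2 → C:1 H:2
  CH(Br) → C:1 H:1 Br:1
  CH2 → C:1 H:2
  CH(OCH3) → C:2 H:4 O:1
  CH3 → C:1 H:3
Element totals:
  C: 8
  H: 17
  Br: 1
  O: 1
  S: 1
Molecular formula: C8H17BrOS.
DoU = (2C + 2 + N − H − X) / 2 = (2·8 + 2 + 0 − 17 − 1) / 2 = 0.

0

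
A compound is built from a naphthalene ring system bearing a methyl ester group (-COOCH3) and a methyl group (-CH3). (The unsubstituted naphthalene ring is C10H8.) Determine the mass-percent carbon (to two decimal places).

77.98%

Atom tally by fragment:
  naphthalene ring system core → C:10 H:8
  (− 2 ring H displaced by substituents)
  + COOCH3 → C:2 H:3 O:2
  + CH3 → C:1 H:3
Element totals:
  C: 13
  H: 12
  O: 2
Molecular formula: C13H12O2.
Molar mass = 200.237 g/mol.
Mass from C: 13 × 12.011 = 156.143 g/mol.
%C = 156.143 / 200.237 × 100 = 77.98%.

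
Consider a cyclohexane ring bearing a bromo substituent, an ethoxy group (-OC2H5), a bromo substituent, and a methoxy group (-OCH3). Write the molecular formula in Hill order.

C9H16Br2O2

Atom tally by fragment:
  cyclohexane ring core → C:6 H:12
  (− 4 ring H displaced by substituents)
  + Br → Br:1
  + OC2H5 → C:2 H:5 O:1
  + Br → Br:1
  + OCH3 → C:1 H:3 O:1
Element totals:
  C: 9
  H: 16
  Br: 2
  O: 2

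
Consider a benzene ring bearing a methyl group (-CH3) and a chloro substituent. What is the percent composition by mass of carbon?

Atom tally by fragment:
  benzene ring core → C:6 H:6
  (− 2 ring H displaced by substituents)
  + CH3 → C:1 H:3
  + Cl → Cl:1
Element totals:
  C: 7
  H: 7
  Cl: 1
Molecular formula: C7H7Cl.
Molar mass = 126.583 g/mol.
Mass from C: 7 × 12.011 = 84.077 g/mol.
%C = 84.077 / 126.583 × 100 = 66.42%.

66.42%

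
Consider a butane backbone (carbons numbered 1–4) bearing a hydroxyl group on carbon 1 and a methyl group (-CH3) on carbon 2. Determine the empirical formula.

Atom tally by fragment:
  HOCH2 → C:1 H:3 O:1
  CH(CH3) → C:2 H:4
  CH2 → C:1 H:2
  CH3 → C:1 H:3
Element totals:
  C: 5
  H: 12
  O: 1
Molecular formula: C5H12O.
gcd of subscripts (5, 12, 1) = 1, so the empirical formula equals the molecular formula.

C5H12O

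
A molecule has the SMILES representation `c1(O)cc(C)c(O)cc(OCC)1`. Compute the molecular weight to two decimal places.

168.19 g/mol

Atom tally by fragment:
  benzene ring core → C:6 H:6
  (− 4 ring H displaced by substituents)
  + OH → O:1 H:1
  + CH3 → C:1 H:3
  + OH → O:1 H:1
  + OC2H5 → C:2 H:5 O:1
Element totals:
  C: 9
  H: 12
  O: 3
Molecular formula: C9H12O3.
  M = 9(12.011) + 12(1.008) + 3(15.999)
    = 108.099 + 12.096 + 47.997 = 168.192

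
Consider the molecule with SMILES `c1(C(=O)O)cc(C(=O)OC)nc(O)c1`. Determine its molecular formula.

C8H7NO5

Atom tally by fragment:
  pyridine ring core → C:5 H:5 N:1
  (− 3 ring H displaced by substituents)
  + COOH → C:1 H:1 O:2
  + COOCH3 → C:2 H:3 O:2
  + OH → O:1 H:1
Element totals:
  C: 8
  H: 7
  N: 1
  O: 5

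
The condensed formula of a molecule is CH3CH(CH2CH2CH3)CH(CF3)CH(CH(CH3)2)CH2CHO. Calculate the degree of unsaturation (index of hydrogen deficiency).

Element totals:
  C: 13
  H: 23
  F: 3
  O: 1
Molecular formula: C13H23F3O.
DoU = (2C + 2 + N − H − X) / 2 = (2·13 + 2 + 0 − 23 − 3) / 2 = 1.

1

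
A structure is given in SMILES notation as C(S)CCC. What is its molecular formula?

Atom tally by fragment:
  HSCH2 → C:1 H:3 S:1
  CH2 → C:1 H:2
  CH2 → C:1 H:2
  CH3 → C:1 H:3
Element totals:
  C: 4
  H: 10
  S: 1

C4H10S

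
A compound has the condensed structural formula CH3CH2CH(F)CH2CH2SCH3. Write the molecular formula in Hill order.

C6H13FS

Element totals:
  C: 6
  H: 13
  F: 1
  S: 1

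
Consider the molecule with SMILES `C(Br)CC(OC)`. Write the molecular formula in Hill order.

Atom tally by fragment:
  BrCH2 → C:1 H:2 Br:1
  CH2 → C:1 H:2
  CH2OCH3 → C:2 H:5 O:1
Element totals:
  C: 4
  H: 9
  Br: 1
  O: 1

C4H9BrO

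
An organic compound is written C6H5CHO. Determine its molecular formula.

Atom tally by fragment:
  benzene ring core → C:6 H:6
  (− 1 ring H displaced by substituents)
  + CHO → C:1 H:1 O:1
Element totals:
  C: 7
  H: 6
  O: 1

C7H6O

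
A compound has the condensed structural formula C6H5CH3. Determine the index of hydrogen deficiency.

4

Atom tally by fragment:
  benzene ring core → C:6 H:6
  (− 1 ring H displaced by substituents)
  + CH3 → C:1 H:3
Element totals:
  C: 7
  H: 8
Molecular formula: C7H8.
DoU = (2C + 2 + N − H − X) / 2 = (2·7 + 2 + 0 − 8 − 0) / 2 = 4.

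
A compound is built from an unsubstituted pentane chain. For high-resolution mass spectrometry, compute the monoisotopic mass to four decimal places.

72.0939

Atom tally by fragment:
  CH3 → C:1 H:3
  CH2 → C:1 H:2
  CH2 → C:1 H:2
  CH2 → C:1 H:2
  CH3 → C:1 H:3
Element totals:
  C: 5
  H: 12
Molecular formula: C5H12.
  M = 5(12.0) + 12(1.007825)
    = 60.000000 + 12.093900 = 72.093900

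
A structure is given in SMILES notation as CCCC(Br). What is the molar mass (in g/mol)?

137.02 g/mol

Atom tally by fragment:
  CH3 → C:1 H:3
  CH2 → C:1 H:2
  CH2 → C:1 H:2
  CH2Br → C:1 H:2 Br:1
Element totals:
  C: 4
  H: 9
  Br: 1
Molecular formula: C4H9Br.
  M = 4(12.011) + 9(1.008) + 79.904
    = 48.044 + 9.072 + 79.904 = 137.020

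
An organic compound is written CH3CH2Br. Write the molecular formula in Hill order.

Atom tally by fragment:
  CH3 → C:1 H:3
  CH2Br → C:1 H:2 Br:1
Element totals:
  C: 2
  H: 5
  Br: 1

C2H5Br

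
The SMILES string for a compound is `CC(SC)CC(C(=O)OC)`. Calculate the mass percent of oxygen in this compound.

Atom tally by fragment:
  CH3 → C:1 H:3
  CH(SCH3) → C:2 H:4 S:1
  CH2 → C:1 H:2
  CH2COOCH3 → C:3 H:5 O:2
Element totals:
  C: 7
  H: 14
  O: 2
  S: 1
Molecular formula: C7H14O2S.
Molar mass = 162.247 g/mol.
Mass from O: 2 × 15.999 = 31.998 g/mol.
%O = 31.998 / 162.247 × 100 = 19.72%.

19.72%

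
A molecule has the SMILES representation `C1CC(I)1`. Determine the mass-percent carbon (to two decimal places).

Atom tally by fragment:
  cyclopropane ring core → C:3 H:6
  (− 1 ring H displaced by substituents)
  + I → I:1
Element totals:
  C: 3
  H: 5
  I: 1
Molecular formula: C3H5I.
Molar mass = 167.977 g/mol.
Mass from C: 3 × 12.011 = 36.033 g/mol.
%C = 36.033 / 167.977 × 100 = 21.45%.

21.45%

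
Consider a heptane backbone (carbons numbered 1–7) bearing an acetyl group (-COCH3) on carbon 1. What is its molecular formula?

C9H18O

Atom tally by fragment:
  CH3COCH2 → C:3 H:5 O:1
  CH2 → C:1 H:2
  CH2 → C:1 H:2
  CH2 → C:1 H:2
  CH2 → C:1 H:2
  CH2 → C:1 H:2
  CH3 → C:1 H:3
Element totals:
  C: 9
  H: 18
  O: 1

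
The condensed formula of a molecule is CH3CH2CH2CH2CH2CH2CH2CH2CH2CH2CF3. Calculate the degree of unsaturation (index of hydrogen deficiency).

0

Element totals:
  C: 11
  H: 21
  F: 3
Molecular formula: C11H21F3.
DoU = (2C + 2 + N − H − X) / 2 = (2·11 + 2 + 0 − 21 − 3) / 2 = 0.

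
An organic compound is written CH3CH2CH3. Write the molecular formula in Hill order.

C3H8

Element totals:
  C: 3
  H: 8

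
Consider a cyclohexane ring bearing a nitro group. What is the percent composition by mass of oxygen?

Atom tally by fragment:
  cyclohexane ring core → C:6 H:12
  (− 1 ring H displaced by substituents)
  + NO2 → N:1 O:2
Element totals:
  C: 6
  H: 11
  N: 1
  O: 2
Molecular formula: C6H11NO2.
Molar mass = 129.159 g/mol.
Mass from O: 2 × 15.999 = 31.998 g/mol.
%O = 31.998 / 129.159 × 100 = 24.77%.

24.77%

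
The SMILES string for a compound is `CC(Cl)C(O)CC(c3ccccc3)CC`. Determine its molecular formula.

C13H19ClO

Atom tally by fragment:
  CH3 → C:1 H:3
  CH(Cl) → C:1 H:1 Cl:1
  CH(OH) → C:1 H:2 O:1
  CH2 → C:1 H:2
  CH(C6H5) → C:7 H:6
  CH2 → C:1 H:2
  CH3 → C:1 H:3
Element totals:
  C: 13
  H: 19
  Cl: 1
  O: 1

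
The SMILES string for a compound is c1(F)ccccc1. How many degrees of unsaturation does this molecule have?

Atom tally by fragment:
  benzene ring core → C:6 H:6
  (− 1 ring H displaced by substituents)
  + F → F:1
Element totals:
  C: 6
  H: 5
  F: 1
Molecular formula: C6H5F.
DoU = (2C + 2 + N − H − X) / 2 = (2·6 + 2 + 0 − 5 − 1) / 2 = 4.

4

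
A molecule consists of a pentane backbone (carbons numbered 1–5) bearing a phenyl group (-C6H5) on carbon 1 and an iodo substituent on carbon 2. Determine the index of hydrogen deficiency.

4

Atom tally by fragment:
  C6H5CH2 → C:7 H:7
  CH(I) → C:1 H:1 I:1
  CH2 → C:1 H:2
  CH2 → C:1 H:2
  CH3 → C:1 H:3
Element totals:
  C: 11
  H: 15
  I: 1
Molecular formula: C11H15I.
DoU = (2C + 2 + N − H − X) / 2 = (2·11 + 2 + 0 − 15 − 1) / 2 = 4.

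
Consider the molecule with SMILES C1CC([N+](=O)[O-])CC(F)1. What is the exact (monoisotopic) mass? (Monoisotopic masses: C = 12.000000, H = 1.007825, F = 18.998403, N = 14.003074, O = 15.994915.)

133.0539

Atom tally by fragment:
  cyclopentane ring core → C:5 H:10
  (− 2 ring H displaced by substituents)
  + NO2 → N:1 O:2
  + F → F:1
Element totals:
  C: 5
  H: 8
  F: 1
  N: 1
  O: 2
Molecular formula: C5H8FNO2.
  M = 5(12.0) + 8(1.007825) + 18.998403 + 14.003074 + 2(15.994915)
    = 60.000000 + 8.062600 + 18.998403 + 14.003074 + 31.989830 = 133.053907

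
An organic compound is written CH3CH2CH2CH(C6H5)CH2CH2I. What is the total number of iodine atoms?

1

Atom tally by fragment:
  CH3 → C:1 H:3
  CH2 → C:1 H:2
  CH2 → C:1 H:2
  CH(C6H5) → C:7 H:6
  CH2 → C:1 H:2
  CH2I → C:1 H:2 I:1
Element totals:
  C: 12
  H: 17
  I: 1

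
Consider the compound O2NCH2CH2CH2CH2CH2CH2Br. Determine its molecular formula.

Element totals:
  C: 6
  H: 12
  Br: 1
  N: 1
  O: 2

C6H12BrNO2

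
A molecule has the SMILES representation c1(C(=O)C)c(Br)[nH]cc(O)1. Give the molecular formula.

C6H6BrNO2

Atom tally by fragment:
  pyrrole ring core → C:4 H:5 N:1
  (− 3 ring H displaced by substituents)
  + COCH3 → C:2 H:3 O:1
  + Br → Br:1
  + OH → O:1 H:1
Element totals:
  C: 6
  H: 6
  Br: 1
  N: 1
  O: 2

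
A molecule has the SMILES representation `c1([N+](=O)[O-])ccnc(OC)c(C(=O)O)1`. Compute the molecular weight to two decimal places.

198.13 g/mol

Atom tally by fragment:
  pyridine ring core → C:5 H:5 N:1
  (− 3 ring H displaced by substituents)
  + NO2 → N:1 O:2
  + OCH3 → C:1 H:3 O:1
  + COOH → C:1 H:1 O:2
Element totals:
  C: 7
  H: 6
  N: 2
  O: 5
Molecular formula: C7H6N2O5.
  M = 7(12.011) + 6(1.008) + 2(14.007) + 5(15.999)
    = 84.077 + 6.048 + 28.014 + 79.995 = 198.134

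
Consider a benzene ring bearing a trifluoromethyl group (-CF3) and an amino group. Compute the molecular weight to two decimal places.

Atom tally by fragment:
  benzene ring core → C:6 H:6
  (− 2 ring H displaced by substituents)
  + CF3 → C:1 F:3
  + NH2 → N:1 H:2
Element totals:
  C: 7
  H: 6
  F: 3
  N: 1
Molecular formula: C7H6F3N.
  M = 7(12.011) + 6(1.008) + 3(18.998) + 14.007
    = 84.077 + 6.048 + 56.994 + 14.007 = 161.126

161.13 g/mol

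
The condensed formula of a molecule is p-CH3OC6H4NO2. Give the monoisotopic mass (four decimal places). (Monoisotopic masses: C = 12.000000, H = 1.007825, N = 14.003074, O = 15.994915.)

153.0426

Atom tally by fragment:
  benzene ring core → C:6 H:6
  (− 2 ring H displaced by substituents)
  + OCH3 → C:1 H:3 O:1
  + NO2 → N:1 O:2
Element totals:
  C: 7
  H: 7
  N: 1
  O: 3
Molecular formula: C7H7NO3.
  M = 7(12.0) + 7(1.007825) + 14.003074 + 3(15.994915)
    = 84.000000 + 7.054775 + 14.003074 + 47.984745 = 153.042594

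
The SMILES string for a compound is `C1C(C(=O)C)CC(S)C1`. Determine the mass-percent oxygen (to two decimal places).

11.09%

Atom tally by fragment:
  cyclopentane ring core → C:5 H:10
  (− 2 ring H displaced by substituents)
  + COCH3 → C:2 H:3 O:1
  + SH → S:1 H:1
Element totals:
  C: 7
  H: 12
  O: 1
  S: 1
Molecular formula: C7H12OS.
Molar mass = 144.232 g/mol.
Mass from O: 1 × 15.999 = 15.999 g/mol.
%O = 15.999 / 144.232 × 100 = 11.09%.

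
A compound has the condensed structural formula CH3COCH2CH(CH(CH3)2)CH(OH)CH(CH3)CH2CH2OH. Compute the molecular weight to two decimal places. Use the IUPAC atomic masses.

Element totals:
  C: 12
  H: 24
  O: 3
Molecular formula: C12H24O3.
  M = 12(12.011) + 24(1.008) + 3(15.999)
    = 144.132 + 24.192 + 47.997 = 216.321

216.32 g/mol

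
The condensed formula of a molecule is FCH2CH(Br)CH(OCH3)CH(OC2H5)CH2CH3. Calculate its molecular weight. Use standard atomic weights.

Atom tally by fragment:
  FCH2 → C:1 H:2 F:1
  CH(Br) → C:1 H:1 Br:1
  CH(OCH3) → C:2 H:4 O:1
  CH(OC2H5) → C:3 H:6 O:1
  CH2 → C:1 H:2
  CH3 → C:1 H:3
Element totals:
  C: 9
  H: 18
  Br: 1
  F: 1
  O: 2
Molecular formula: C9H18BrFO2.
  M = 9(12.011) + 18(1.008) + 79.904 + 18.998 + 2(15.999)
    = 108.099 + 18.144 + 79.904 + 18.998 + 31.998 = 257.143

257.14 g/mol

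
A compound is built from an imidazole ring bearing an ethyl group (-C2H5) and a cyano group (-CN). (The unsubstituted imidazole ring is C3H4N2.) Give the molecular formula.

Atom tally by fragment:
  imidazole ring core → C:3 H:4 N:2
  (− 2 ring H displaced by substituents)
  + C2H5 → C:2 H:5
  + CN → C:1 N:1
Element totals:
  C: 6
  H: 7
  N: 3

C6H7N3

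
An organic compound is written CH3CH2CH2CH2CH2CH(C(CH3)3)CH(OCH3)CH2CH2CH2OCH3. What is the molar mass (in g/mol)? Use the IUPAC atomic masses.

258.45 g/mol

Atom tally by fragment:
  CH3 → C:1 H:3
  CH2 → C:1 H:2
  CH2 → C:1 H:2
  CH2 → C:1 H:2
  CH2 → C:1 H:2
  CH(C(CH3)3) → C:5 H:10
  CH(OCH3) → C:2 H:4 O:1
  CH2 → C:1 H:2
  CH2 → C:1 H:2
  CH2OCH3 → C:2 H:5 O:1
Element totals:
  C: 16
  H: 34
  O: 2
Molecular formula: C16H34O2.
  M = 16(12.011) + 34(1.008) + 2(15.999)
    = 192.176 + 34.272 + 31.998 = 258.446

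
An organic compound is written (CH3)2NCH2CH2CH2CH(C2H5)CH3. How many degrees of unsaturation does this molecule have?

Atom tally by fragment:
  (CH3)2NCH2 → C:3 H:8 N:1
  CH2 → C:1 H:2
  CH2 → C:1 H:2
  CH(C2H5) → C:3 H:6
  CH3 → C:1 H:3
Element totals:
  C: 9
  H: 21
  N: 1
Molecular formula: C9H21N.
DoU = (2C + 2 + N − H − X) / 2 = (2·9 + 2 + 1 − 21 − 0) / 2 = 0.

0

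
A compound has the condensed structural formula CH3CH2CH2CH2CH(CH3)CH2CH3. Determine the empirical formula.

C4H9

Element totals:
  C: 8
  H: 18
Molecular formula: C8H18.
gcd of subscripts = 2; dividing each by 2:
  C: 8/2 = 4
  H: 18/2 = 9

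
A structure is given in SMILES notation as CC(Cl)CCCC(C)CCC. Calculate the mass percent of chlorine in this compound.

Atom tally by fragment:
  CH3 → C:1 H:3
  CH(Cl) → C:1 H:1 Cl:1
  CH2 → C:1 H:2
  CH2 → C:1 H:2
  CH2 → C:1 H:2
  CH(CH3) → C:2 H:4
  CH2 → C:1 H:2
  CH2 → C:1 H:2
  CH3 → C:1 H:3
Element totals:
  C: 10
  H: 21
  Cl: 1
Molecular formula: C10H21Cl.
Molar mass = 176.728 g/mol.
Mass from Cl: 1 × 35.45 = 35.450 g/mol.
%Cl = 35.450 / 176.728 × 100 = 20.06%.

20.06%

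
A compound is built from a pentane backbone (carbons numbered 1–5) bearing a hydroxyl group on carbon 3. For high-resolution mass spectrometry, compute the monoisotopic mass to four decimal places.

Atom tally by fragment:
  CH3 → C:1 H:3
  CH2 → C:1 H:2
  CH(OH) → C:1 H:2 O:1
  CH2 → C:1 H:2
  CH3 → C:1 H:3
Element totals:
  C: 5
  H: 12
  O: 1
Molecular formula: C5H12O.
  M = 5(12.0) + 12(1.007825) + 15.994915
    = 60.000000 + 12.093900 + 15.994915 = 88.088815

88.0888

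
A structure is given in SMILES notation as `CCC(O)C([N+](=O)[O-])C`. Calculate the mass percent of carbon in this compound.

Atom tally by fragment:
  CH3 → C:1 H:3
  CH2 → C:1 H:2
  CH(OH) → C:1 H:2 O:1
  CH(NO2) → C:1 H:1 N:1 O:2
  CH3 → C:1 H:3
Element totals:
  C: 5
  H: 11
  N: 1
  O: 3
Molecular formula: C5H11NO3.
Molar mass = 133.147 g/mol.
Mass from C: 5 × 12.011 = 60.055 g/mol.
%C = 60.055 / 133.147 × 100 = 45.10%.

45.10%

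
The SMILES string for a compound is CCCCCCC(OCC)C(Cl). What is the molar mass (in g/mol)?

Atom tally by fragment:
  CH3 → C:1 H:3
  CH2 → C:1 H:2
  CH2 → C:1 H:2
  CH2 → C:1 H:2
  CH2 → C:1 H:2
  CH2 → C:1 H:2
  CH(OC2H5) → C:3 H:6 O:1
  CH2Cl → C:1 H:2 Cl:1
Element totals:
  C: 10
  H: 21
  Cl: 1
  O: 1
Molecular formula: C10H21ClO.
  M = 10(12.011) + 21(1.008) + 35.45 + 15.999
    = 120.110 + 21.168 + 35.450 + 15.999 = 192.727

192.73 g/mol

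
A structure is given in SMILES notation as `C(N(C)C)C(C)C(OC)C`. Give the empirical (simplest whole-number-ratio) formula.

Atom tally by fragment:
  (CH3)2NCH2 → C:3 H:8 N:1
  CH(CH3) → C:2 H:4
  CH(OCH3) → C:2 H:4 O:1
  CH3 → C:1 H:3
Element totals:
  C: 8
  H: 19
  N: 1
  O: 1
Molecular formula: C8H19NO.
gcd of subscripts (8, 19, 1, 1) = 1, so the empirical formula equals the molecular formula.

C8H19NO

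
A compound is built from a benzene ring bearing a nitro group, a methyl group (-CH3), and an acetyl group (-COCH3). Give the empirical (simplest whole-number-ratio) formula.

C9H9NO3

Atom tally by fragment:
  benzene ring core → C:6 H:6
  (− 3 ring H displaced by substituents)
  + NO2 → N:1 O:2
  + CH3 → C:1 H:3
  + COCH3 → C:2 H:3 O:1
Element totals:
  C: 9
  H: 9
  N: 1
  O: 3
Molecular formula: C9H9NO3.
gcd of subscripts (9, 9, 1, 3) = 1, so the empirical formula equals the molecular formula.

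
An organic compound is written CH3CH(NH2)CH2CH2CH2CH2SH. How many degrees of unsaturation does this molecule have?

0

Atom tally by fragment:
  CH3 → C:1 H:3
  CH(NH2) → C:1 H:3 N:1
  CH2 → C:1 H:2
  CH2 → C:1 H:2
  CH2 → C:1 H:2
  CH2SH → C:1 H:3 S:1
Element totals:
  C: 6
  H: 15
  N: 1
  S: 1
Molecular formula: C6H15NS.
DoU = (2C + 2 + N − H − X) / 2 = (2·6 + 2 + 1 − 15 − 0) / 2 = 0.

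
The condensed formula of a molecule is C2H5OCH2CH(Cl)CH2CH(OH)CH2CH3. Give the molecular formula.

C8H17ClO2

Atom tally by fragment:
  C2H5OCH2 → C:3 H:7 O:1
  CH(Cl) → C:1 H:1 Cl:1
  CH2 → C:1 H:2
  CH(OH) → C:1 H:2 O:1
  CH2 → C:1 H:2
  CH3 → C:1 H:3
Element totals:
  C: 8
  H: 17
  Cl: 1
  O: 2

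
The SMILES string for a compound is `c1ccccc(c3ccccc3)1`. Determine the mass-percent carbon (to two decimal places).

93.46%

Atom tally by fragment:
  benzene ring core → C:6 H:6
  (− 1 ring H displaced by substituents)
  + C6H5 → C:6 H:5
Element totals:
  C: 12
  H: 10
Molecular formula: C12H10.
Molar mass = 154.212 g/mol.
Mass from C: 12 × 12.011 = 144.132 g/mol.
%C = 144.132 / 154.212 × 100 = 93.46%.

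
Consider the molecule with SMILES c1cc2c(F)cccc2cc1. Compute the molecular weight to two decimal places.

Atom tally by fragment:
  naphthalene ring system core → C:10 H:8
  (− 1 ring H displaced by substituents)
  + F → F:1
Element totals:
  C: 10
  H: 7
  F: 1
Molecular formula: C10H7F.
  M = 10(12.011) + 7(1.008) + 18.998
    = 120.110 + 7.056 + 18.998 = 146.164

146.16 g/mol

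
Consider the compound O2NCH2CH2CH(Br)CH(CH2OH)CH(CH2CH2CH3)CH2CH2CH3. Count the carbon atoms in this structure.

12

Element totals:
  C: 12
  H: 24
  Br: 1
  N: 1
  O: 3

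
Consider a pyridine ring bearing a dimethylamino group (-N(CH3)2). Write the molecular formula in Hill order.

Atom tally by fragment:
  pyridine ring core → C:5 H:5 N:1
  (− 1 ring H displaced by substituents)
  + N(CH3)2 → N:1 C:2 H:6
Element totals:
  C: 7
  H: 10
  N: 2

C7H10N2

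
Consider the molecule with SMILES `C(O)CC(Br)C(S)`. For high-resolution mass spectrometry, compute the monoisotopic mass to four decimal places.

183.9557

Atom tally by fragment:
  HOCH2 → C:1 H:3 O:1
  CH2 → C:1 H:2
  CH(Br) → C:1 H:1 Br:1
  CH2SH → C:1 H:3 S:1
Element totals:
  C: 4
  H: 9
  Br: 1
  O: 1
  S: 1
Molecular formula: C4H9BrOS.
  M = 4(12.0) + 9(1.007825) + 78.918338 + 15.994915 + 31.972071
    = 48.000000 + 9.070425 + 78.918338 + 15.994915 + 31.972071 = 183.955749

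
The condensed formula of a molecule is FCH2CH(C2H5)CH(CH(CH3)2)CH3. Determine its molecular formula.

C9H19F

Atom tally by fragment:
  FCH2 → C:1 H:2 F:1
  CH(C2H5) → C:3 H:6
  CH(CH(CH3)2) → C:4 H:8
  CH3 → C:1 H:3
Element totals:
  C: 9
  H: 19
  F: 1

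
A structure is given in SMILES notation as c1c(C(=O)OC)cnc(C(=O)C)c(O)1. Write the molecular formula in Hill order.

C9H9NO4

Atom tally by fragment:
  pyridine ring core → C:5 H:5 N:1
  (− 3 ring H displaced by substituents)
  + COOCH3 → C:2 H:3 O:2
  + COCH3 → C:2 H:3 O:1
  + OH → O:1 H:1
Element totals:
  C: 9
  H: 9
  N: 1
  O: 4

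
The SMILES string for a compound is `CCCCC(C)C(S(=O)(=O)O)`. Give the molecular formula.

Atom tally by fragment:
  CH3 → C:1 H:3
  CH2 → C:1 H:2
  CH2 → C:1 H:2
  CH2 → C:1 H:2
  CH(CH3) → C:2 H:4
  CH2SO3H → C:1 H:3 S:1 O:3
Element totals:
  C: 7
  H: 16
  O: 3
  S: 1

C7H16O3S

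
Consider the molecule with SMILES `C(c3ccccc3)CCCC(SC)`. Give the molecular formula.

C12H18S

Atom tally by fragment:
  C6H5CH2 → C:7 H:7
  CH2 → C:1 H:2
  CH2 → C:1 H:2
  CH2 → C:1 H:2
  CH2SCH3 → C:2 H:5 S:1
Element totals:
  C: 12
  H: 18
  S: 1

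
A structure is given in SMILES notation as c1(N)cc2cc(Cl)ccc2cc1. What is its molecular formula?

C10H8ClN

Atom tally by fragment:
  naphthalene ring system core → C:10 H:8
  (− 2 ring H displaced by substituents)
  + NH2 → N:1 H:2
  + Cl → Cl:1
Element totals:
  C: 10
  H: 8
  Cl: 1
  N: 1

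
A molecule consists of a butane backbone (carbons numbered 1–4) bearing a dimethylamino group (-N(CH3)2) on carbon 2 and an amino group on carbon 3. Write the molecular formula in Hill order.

Atom tally by fragment:
  CH3 → C:1 H:3
  CH(N(CH3)2) → C:3 H:7 N:1
  CH(NH2) → C:1 H:3 N:1
  CH3 → C:1 H:3
Element totals:
  C: 6
  H: 16
  N: 2

C6H16N2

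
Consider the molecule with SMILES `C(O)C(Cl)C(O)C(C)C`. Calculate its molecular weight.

Atom tally by fragment:
  HOCH2 → C:1 H:3 O:1
  CH(Cl) → C:1 H:1 Cl:1
  CH(OH) → C:1 H:2 O:1
  CH(CH3) → C:2 H:4
  CH3 → C:1 H:3
Element totals:
  C: 6
  H: 13
  Cl: 1
  O: 2
Molecular formula: C6H13ClO2.
  M = 6(12.011) + 13(1.008) + 35.45 + 2(15.999)
    = 72.066 + 13.104 + 35.450 + 31.998 = 152.618

152.62 g/mol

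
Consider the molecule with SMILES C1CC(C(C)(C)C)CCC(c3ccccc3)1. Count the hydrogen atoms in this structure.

24

Atom tally by fragment:
  cyclohexane ring core → C:6 H:12
  (− 2 ring H displaced by substituents)
  + C(CH3)3 → C:4 H:9
  + C6H5 → C:6 H:5
Element totals:
  C: 16
  H: 24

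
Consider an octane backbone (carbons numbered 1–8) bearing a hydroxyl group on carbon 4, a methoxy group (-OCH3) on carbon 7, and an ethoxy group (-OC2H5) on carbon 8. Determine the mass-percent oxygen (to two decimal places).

Atom tally by fragment:
  CH3 → C:1 H:3
  CH2 → C:1 H:2
  CH2 → C:1 H:2
  CH(OH) → C:1 H:2 O:1
  CH2 → C:1 H:2
  CH2 → C:1 H:2
  CH(OCH3) → C:2 H:4 O:1
  CH2OC2H5 → C:3 H:7 O:1
Element totals:
  C: 11
  H: 24
  O: 3
Molecular formula: C11H24O3.
Molar mass = 204.310 g/mol.
Mass from O: 3 × 15.999 = 47.997 g/mol.
%O = 47.997 / 204.310 × 100 = 23.49%.

23.49%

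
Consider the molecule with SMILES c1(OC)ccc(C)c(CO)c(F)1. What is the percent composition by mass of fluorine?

11.16%

Atom tally by fragment:
  benzene ring core → C:6 H:6
  (− 4 ring H displaced by substituents)
  + OCH3 → C:1 H:3 O:1
  + CH3 → C:1 H:3
  + CH2OH → C:1 H:3 O:1
  + F → F:1
Element totals:
  C: 9
  H: 11
  F: 1
  O: 2
Molecular formula: C9H11FO2.
Molar mass = 170.183 g/mol.
Mass from F: 1 × 18.998 = 18.998 g/mol.
%F = 18.998 / 170.183 × 100 = 11.16%.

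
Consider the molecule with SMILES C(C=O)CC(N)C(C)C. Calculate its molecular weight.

129.20 g/mol

Atom tally by fragment:
  OHCCH2 → C:2 H:3 O:1
  CH2 → C:1 H:2
  CH(NH2) → C:1 H:3 N:1
  CH(CH3) → C:2 H:4
  CH3 → C:1 H:3
Element totals:
  C: 7
  H: 15
  N: 1
  O: 1
Molecular formula: C7H15NO.
  M = 7(12.011) + 15(1.008) + 14.007 + 15.999
    = 84.077 + 15.120 + 14.007 + 15.999 = 129.203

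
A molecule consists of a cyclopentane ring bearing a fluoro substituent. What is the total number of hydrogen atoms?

9

Atom tally by fragment:
  cyclopentane ring core → C:5 H:10
  (− 1 ring H displaced by substituents)
  + F → F:1
Element totals:
  C: 5
  H: 9
  F: 1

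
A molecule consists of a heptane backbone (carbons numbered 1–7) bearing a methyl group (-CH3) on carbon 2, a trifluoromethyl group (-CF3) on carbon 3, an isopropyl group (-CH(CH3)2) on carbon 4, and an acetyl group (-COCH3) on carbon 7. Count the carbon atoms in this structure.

14

Atom tally by fragment:
  CH3 → C:1 H:3
  CH(CH3) → C:2 H:4
  CH(CF3) → C:2 H:1 F:3
  CH(CH(CH3)2) → C:4 H:8
  CH2 → C:1 H:2
  CH2 → C:1 H:2
  CH2COCH3 → C:3 H:5 O:1
Element totals:
  C: 14
  H: 25
  F: 3
  O: 1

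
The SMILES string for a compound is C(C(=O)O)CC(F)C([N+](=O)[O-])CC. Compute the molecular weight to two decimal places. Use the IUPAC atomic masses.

193.17 g/mol

Atom tally by fragment:
  HOOCCH2 → C:2 H:3 O:2
  CH2 → C:1 H:2
  CH(F) → C:1 H:1 F:1
  CH(NO2) → C:1 H:1 N:1 O:2
  CH2 → C:1 H:2
  CH3 → C:1 H:3
Element totals:
  C: 7
  H: 12
  F: 1
  N: 1
  O: 4
Molecular formula: C7H12FNO4.
  M = 7(12.011) + 12(1.008) + 18.998 + 14.007 + 4(15.999)
    = 84.077 + 12.096 + 18.998 + 14.007 + 63.996 = 193.174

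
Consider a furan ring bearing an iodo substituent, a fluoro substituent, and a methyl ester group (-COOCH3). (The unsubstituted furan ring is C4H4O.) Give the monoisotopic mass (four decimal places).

Atom tally by fragment:
  furan ring core → C:4 H:4 O:1
  (− 3 ring H displaced by substituents)
  + I → I:1
  + F → F:1
  + COOCH3 → C:2 H:3 O:2
Element totals:
  C: 6
  H: 4
  F: 1
  I: 1
  O: 3
Molecular formula: C6H4FIO3.
  M = 6(12.0) + 4(1.007825) + 18.998403 + 126.904472 + 3(15.994915)
    = 72.000000 + 4.031300 + 18.998403 + 126.904472 + 47.984745 = 269.918920

269.9189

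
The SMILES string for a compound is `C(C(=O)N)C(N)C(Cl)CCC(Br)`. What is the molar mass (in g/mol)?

Atom tally by fragment:
  H2NOCCH2 → C:2 H:4 O:1 N:1
  CH(NH2) → C:1 H:3 N:1
  CH(Cl) → C:1 H:1 Cl:1
  CH2 → C:1 H:2
  CH2 → C:1 H:2
  CH2Br → C:1 H:2 Br:1
Element totals:
  C: 7
  H: 14
  Br: 1
  Cl: 1
  N: 2
  O: 1
Molecular formula: C7H14BrClN2O.
  M = 7(12.011) + 14(1.008) + 79.904 + 35.45 + 2(14.007) + 15.999
    = 84.077 + 14.112 + 79.904 + 35.450 + 28.014 + 15.999 = 257.556

257.56 g/mol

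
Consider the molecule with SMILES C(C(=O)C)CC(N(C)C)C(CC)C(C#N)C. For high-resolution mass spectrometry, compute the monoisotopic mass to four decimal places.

Atom tally by fragment:
  CH3COCH2 → C:3 H:5 O:1
  CH2 → C:1 H:2
  CH(N(CH3)2) → C:3 H:7 N:1
  CH(C2H5) → C:3 H:6
  CH(CN) → C:2 H:1 N:1
  CH3 → C:1 H:3
Element totals:
  C: 13
  H: 24
  N: 2
  O: 1
Molecular formula: C13H24N2O.
  M = 13(12.0) + 24(1.007825) + 2(14.003074) + 15.994915
    = 156.000000 + 24.187800 + 28.006148 + 15.994915 = 224.188863

224.1889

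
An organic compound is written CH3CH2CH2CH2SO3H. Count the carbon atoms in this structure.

4

Atom tally by fragment:
  CH3 → C:1 H:3
  CH2 → C:1 H:2
  CH2 → C:1 H:2
  CH2SO3H → C:1 H:3 S:1 O:3
Element totals:
  C: 4
  H: 10
  O: 3
  S: 1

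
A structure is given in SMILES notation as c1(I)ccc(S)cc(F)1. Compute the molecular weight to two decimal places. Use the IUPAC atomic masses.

254.06 g/mol

Atom tally by fragment:
  benzene ring core → C:6 H:6
  (− 3 ring H displaced by substituents)
  + I → I:1
  + SH → S:1 H:1
  + F → F:1
Element totals:
  C: 6
  H: 4
  F: 1
  I: 1
  S: 1
Molecular formula: C6H4FIS.
  M = 6(12.011) + 4(1.008) + 18.998 + 126.904 + 32.06
    = 72.066 + 4.032 + 18.998 + 126.904 + 32.060 = 254.060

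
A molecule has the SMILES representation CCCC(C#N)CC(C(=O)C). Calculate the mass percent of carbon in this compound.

70.55%

Atom tally by fragment:
  CH3 → C:1 H:3
  CH2 → C:1 H:2
  CH2 → C:1 H:2
  CH(CN) → C:2 H:1 N:1
  CH2 → C:1 H:2
  CH2COCH3 → C:3 H:5 O:1
Element totals:
  C: 9
  H: 15
  N: 1
  O: 1
Molecular formula: C9H15NO.
Molar mass = 153.225 g/mol.
Mass from C: 9 × 12.011 = 108.099 g/mol.
%C = 108.099 / 153.225 × 100 = 70.55%.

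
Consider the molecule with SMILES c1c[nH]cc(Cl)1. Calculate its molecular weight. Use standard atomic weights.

101.53 g/mol

Atom tally by fragment:
  pyrrole ring core → C:4 H:5 N:1
  (− 1 ring H displaced by substituents)
  + Cl → Cl:1
Element totals:
  C: 4
  H: 4
  Cl: 1
  N: 1
Molecular formula: C4H4ClN.
  M = 4(12.011) + 4(1.008) + 35.45 + 14.007
    = 48.044 + 4.032 + 35.450 + 14.007 = 101.533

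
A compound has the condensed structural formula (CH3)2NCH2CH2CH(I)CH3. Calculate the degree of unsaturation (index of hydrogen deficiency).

0

Atom tally by fragment:
  (CH3)2NCH2 → C:3 H:8 N:1
  CH2 → C:1 H:2
  CH(I) → C:1 H:1 I:1
  CH3 → C:1 H:3
Element totals:
  C: 6
  H: 14
  I: 1
  N: 1
Molecular formula: C6H14IN.
DoU = (2C + 2 + N − H − X) / 2 = (2·6 + 2 + 1 − 14 − 1) / 2 = 0.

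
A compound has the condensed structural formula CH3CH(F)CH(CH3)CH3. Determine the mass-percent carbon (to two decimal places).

Atom tally by fragment:
  CH3 → C:1 H:3
  CH(F) → C:1 H:1 F:1
  CH(CH3) → C:2 H:4
  CH3 → C:1 H:3
Element totals:
  C: 5
  H: 11
  F: 1
Molecular formula: C5H11F.
Molar mass = 90.141 g/mol.
Mass from C: 5 × 12.011 = 60.055 g/mol.
%C = 60.055 / 90.141 × 100 = 66.62%.

66.62%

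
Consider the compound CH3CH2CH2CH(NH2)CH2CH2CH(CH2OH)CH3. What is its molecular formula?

Element totals:
  C: 9
  H: 21
  N: 1
  O: 1

C9H21NO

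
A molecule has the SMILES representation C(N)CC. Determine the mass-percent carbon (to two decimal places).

Atom tally by fragment:
  H2NCH2 → C:1 H:4 N:1
  CH2 → C:1 H:2
  CH3 → C:1 H:3
Element totals:
  C: 3
  H: 9
  N: 1
Molecular formula: C3H9N.
Molar mass = 59.112 g/mol.
Mass from C: 3 × 12.011 = 36.033 g/mol.
%C = 36.033 / 59.112 × 100 = 60.96%.

60.96%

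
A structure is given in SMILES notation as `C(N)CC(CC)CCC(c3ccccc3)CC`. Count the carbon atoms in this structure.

Atom tally by fragment:
  H2NCH2 → C:1 H:4 N:1
  CH2 → C:1 H:2
  CH(C2H5) → C:3 H:6
  CH2 → C:1 H:2
  CH2 → C:1 H:2
  CH(C6H5) → C:7 H:6
  CH2 → C:1 H:2
  CH3 → C:1 H:3
Element totals:
  C: 16
  H: 27
  N: 1

16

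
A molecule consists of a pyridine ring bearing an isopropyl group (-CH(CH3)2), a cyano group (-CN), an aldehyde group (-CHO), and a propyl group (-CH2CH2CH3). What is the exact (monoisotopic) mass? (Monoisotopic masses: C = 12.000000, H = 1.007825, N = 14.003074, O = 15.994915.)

Atom tally by fragment:
  pyridine ring core → C:5 H:5 N:1
  (− 4 ring H displaced by substituents)
  + CH(CH3)2 → C:3 H:7
  + CN → C:1 N:1
  + CHO → C:1 H:1 O:1
  + CH2CH2CH3 → C:3 H:7
Element totals:
  C: 13
  H: 16
  N: 2
  O: 1
Molecular formula: C13H16N2O.
  M = 13(12.0) + 16(1.007825) + 2(14.003074) + 15.994915
    = 156.000000 + 16.125200 + 28.006148 + 15.994915 = 216.126263

216.1263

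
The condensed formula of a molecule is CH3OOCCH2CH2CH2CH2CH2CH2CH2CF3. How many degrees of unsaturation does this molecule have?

Atom tally by fragment:
  CH3OOCCH2 → C:3 H:5 O:2
  CH2 → C:1 H:2
  CH2 → C:1 H:2
  CH2 → C:1 H:2
  CH2 → C:1 H:2
  CH2 → C:1 H:2
  CH2CF3 → C:2 H:2 F:3
Element totals:
  C: 10
  H: 17
  F: 3
  O: 2
Molecular formula: C10H17F3O2.
DoU = (2C + 2 + N − H − X) / 2 = (2·10 + 2 + 0 − 17 − 3) / 2 = 1.

1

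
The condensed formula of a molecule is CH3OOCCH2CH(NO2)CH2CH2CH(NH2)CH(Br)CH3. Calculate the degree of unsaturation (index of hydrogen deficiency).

2

Element totals:
  C: 9
  H: 17
  Br: 1
  N: 2
  O: 4
Molecular formula: C9H17BrN2O4.
DoU = (2C + 2 + N − H − X) / 2 = (2·9 + 2 + 2 − 17 − 1) / 2 = 2.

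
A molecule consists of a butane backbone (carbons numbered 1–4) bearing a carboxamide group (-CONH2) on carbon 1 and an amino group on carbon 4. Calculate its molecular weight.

Atom tally by fragment:
  H2NOCCH2 → C:2 H:4 O:1 N:1
  CH2 → C:1 H:2
  CH2 → C:1 H:2
  CH2NH2 → C:1 H:4 N:1
Element totals:
  C: 5
  H: 12
  N: 2
  O: 1
Molecular formula: C5H12N2O.
  M = 5(12.011) + 12(1.008) + 2(14.007) + 15.999
    = 60.055 + 12.096 + 28.014 + 15.999 = 116.164

116.16 g/mol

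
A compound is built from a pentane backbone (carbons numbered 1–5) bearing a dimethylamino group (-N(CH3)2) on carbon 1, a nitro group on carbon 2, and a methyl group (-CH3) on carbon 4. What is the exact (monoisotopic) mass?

174.1368

Atom tally by fragment:
  (CH3)2NCH2 → C:3 H:8 N:1
  CH(NO2) → C:1 H:1 N:1 O:2
  CH2 → C:1 H:2
  CH(CH3) → C:2 H:4
  CH3 → C:1 H:3
Element totals:
  C: 8
  H: 18
  N: 2
  O: 2
Molecular formula: C8H18N2O2.
  M = 8(12.0) + 18(1.007825) + 2(14.003074) + 2(15.994915)
    = 96.000000 + 18.140850 + 28.006148 + 31.989830 = 174.136828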